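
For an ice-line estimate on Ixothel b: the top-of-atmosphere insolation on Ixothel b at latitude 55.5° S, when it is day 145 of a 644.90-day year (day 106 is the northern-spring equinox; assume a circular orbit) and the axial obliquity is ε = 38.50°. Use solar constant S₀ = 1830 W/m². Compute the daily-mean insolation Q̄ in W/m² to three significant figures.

Q̄ ≈ 166 W/m²

Solar longitude: λ_s = 360° × (145 − 106)/644.90 = 21.771°.
sin δ = sin 38.50° × sin 21.771° = 0.23089, so δ = +13.349°.
cos H₀ = −tan(-55.5°) tan(+13.349°) = 0.3453, H₀ = 1.2183 rad.
Bracket: H₀ sin φ sin δ + cos φ cos δ sin H₀ = 1.2183×-0.82413×0.23089 + 0.56641×0.97298×0.93850 = -0.231822 + 0.517213 = 0.285391.
Q̄ = (S₀/π) × [bracket] = (1830/π) × 0.285391 = 166.2 W/m².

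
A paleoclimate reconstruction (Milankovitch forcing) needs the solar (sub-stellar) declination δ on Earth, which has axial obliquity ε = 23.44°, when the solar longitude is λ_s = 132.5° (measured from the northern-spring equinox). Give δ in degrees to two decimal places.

sin δ = sin ε · sin λ_s = sin 23.44° × sin 132.5° = 0.293280.
δ = arcsin(0.293280) = +17.05°.

δ = +17.05°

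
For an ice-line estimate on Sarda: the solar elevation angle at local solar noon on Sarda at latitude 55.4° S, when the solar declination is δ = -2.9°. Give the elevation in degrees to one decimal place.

37.5°

At local noon the hour angle is zero, so the zenith angle equals |φ − δ| = |-55.4° − (-2.900°)| = 52.500°.
Elevation = 90° − 52.500° = 37.5°.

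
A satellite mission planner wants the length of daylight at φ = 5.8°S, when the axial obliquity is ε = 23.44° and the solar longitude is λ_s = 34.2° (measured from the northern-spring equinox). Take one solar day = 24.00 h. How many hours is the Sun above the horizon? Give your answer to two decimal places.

11.82 h

Solar declination: sin δ = sin ε · sin λ_s = sin 23.44° × sin 34.2° = 0.22359, so δ = +12.920°.
cos H₀ = −tan φ · tan δ = −tan(-5.8°) × tan(+12.920°) = 0.0233, so H₀ = 1.5475 rad = 88.66°.
Daylight = 2H₀/(2π) × 24.00 h = (1.5475/π) × 24.00 = 11.82 h.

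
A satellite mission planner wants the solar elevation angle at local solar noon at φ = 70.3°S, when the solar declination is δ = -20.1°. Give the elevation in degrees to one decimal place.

At local noon the hour angle is zero, so the zenith angle equals |φ − δ| = |-70.3° − (-20.100°)| = 50.200°.
Elevation = 90° − 50.200° = 39.8°.

39.8°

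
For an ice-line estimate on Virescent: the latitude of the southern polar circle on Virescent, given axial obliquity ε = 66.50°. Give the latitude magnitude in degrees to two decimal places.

23.50°

The polar circle is the lowest latitude that experiences at least one full rotation of continuous darkness at the northern-summer solstice; it lies at |φ| = 90° − ε = 90° − 66.50° = 23.50°.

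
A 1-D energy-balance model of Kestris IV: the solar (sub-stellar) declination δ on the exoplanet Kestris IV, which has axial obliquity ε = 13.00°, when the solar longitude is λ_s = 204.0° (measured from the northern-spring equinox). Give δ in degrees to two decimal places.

δ = -5.25°

sin δ = sin ε · sin λ_s = sin 13.00° × sin 204.0° = -0.091496.
δ = arcsin(-0.091496) = -5.25°.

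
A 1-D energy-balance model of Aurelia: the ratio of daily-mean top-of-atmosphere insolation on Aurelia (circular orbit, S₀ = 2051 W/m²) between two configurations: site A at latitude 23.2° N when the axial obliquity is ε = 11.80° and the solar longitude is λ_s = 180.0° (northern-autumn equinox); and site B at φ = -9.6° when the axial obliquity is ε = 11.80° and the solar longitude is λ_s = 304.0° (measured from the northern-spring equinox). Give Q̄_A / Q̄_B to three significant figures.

Q̄_A / Q̄_B ≈ 0.904

— Configuration A (φ=+23.2°):
Solar declination: sin δ = sin ε · sin λ_s = sin 11.80° × sin 180.0° = 0.00000, so δ = +0.000°.
cos H₀ = −tan(+23.2°) tan(+0.000°) = -0.0000, H₀ = 1.5708 rad.
Bracket: H₀ sin φ sin δ + cos φ cos δ sin H₀ = 1.5708×0.39394×0.00000 + 0.91914×1.00000×1.00000 = 0.000000 + 0.919140 = 0.919140.
Q̄ = (S₀/π) × [bracket] = (2051/π) × 0.919140 = 600.06 W/m².
— Configuration B (φ=-9.6°):
Solar declination: sin δ = sin ε · sin λ_s = sin 11.80° × sin 304.0° = -0.16953, so δ = -9.761°.
cos H₀ = −tan(-9.6°) tan(-9.761°) = -0.0291, H₀ = 1.5999 rad.
Bracket: H₀ sin φ sin δ + cos φ cos δ sin H₀ = 1.5999×-0.16677×-0.16953 + 0.98600×0.98552×0.99958 = 0.045233 + 0.971315 = 1.016548.
Q̄ = (S₀/π) × [bracket] = (2051/π) × 1.016548 = 663.66 W/m².
Ratio Q̄_A / Q̄_B = 600.06 / 663.66 = 0.9042.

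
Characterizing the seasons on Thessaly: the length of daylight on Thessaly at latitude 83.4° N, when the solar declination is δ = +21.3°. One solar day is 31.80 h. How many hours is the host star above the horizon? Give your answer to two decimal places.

31.80 h

Sunrise equation: cos h₀ = −tan ϕ · tan δ = -3.3697 ≤ −1, so the host star never sets (polar day) and h₀ = π.
Daylight = 2h₀/(2π) × 31.80 h = (3.1416/π) × 31.80 = 31.80 h.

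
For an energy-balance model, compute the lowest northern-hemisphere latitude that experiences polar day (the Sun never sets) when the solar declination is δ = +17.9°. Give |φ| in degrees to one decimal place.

Polar day requires cos H₀ = −tan φ tan δ ≤ −1, i.e. tan φ tan δ ≥ 1.
The boundary is |tan φ| · |tan δ| = 1, so |φ| = 90° − |δ| = 90° − 17.9° = 72.1° in the northern hemisphere.

|φ| = 72.1°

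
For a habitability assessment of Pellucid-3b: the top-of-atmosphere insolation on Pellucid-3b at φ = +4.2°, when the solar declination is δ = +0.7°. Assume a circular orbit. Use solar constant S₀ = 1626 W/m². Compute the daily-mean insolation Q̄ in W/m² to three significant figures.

Q̄ ≈ 517 W/m²

cos H₀ = −tan(+4.2°) tan(+0.700°) = -0.0009, H₀ = 1.5717 rad.
Bracket: H₀ sin φ sin δ + cos φ cos δ sin H₀ = 1.5717×0.07324×0.01222 + 0.99731×0.99993×1.00000 = 0.001407 + 0.997240 = 0.998647.
Q̄ = (S₀/π) × [bracket] = (1626/π) × 0.998647 = 516.9 W/m².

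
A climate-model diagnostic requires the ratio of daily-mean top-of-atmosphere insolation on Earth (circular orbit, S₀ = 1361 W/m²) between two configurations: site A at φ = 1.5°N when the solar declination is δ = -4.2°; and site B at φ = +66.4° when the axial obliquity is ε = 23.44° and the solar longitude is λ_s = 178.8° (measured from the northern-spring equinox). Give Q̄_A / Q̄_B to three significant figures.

— Configuration A (φ=+1.5°):
cos H₀ = −tan(+1.5°) tan(-4.200°) = 0.0019, H₀ = 1.5689 rad.
Bracket: H₀ sin φ sin δ + cos φ cos δ sin H₀ = 1.5689×0.02618×-0.07324 + 0.99966×0.99731×1.00000 = -0.003008 + 0.996971 = 0.993963.
Q̄ = (S₀/π) × [bracket] = (1361/π) × 0.993963 = 430.60 W/m².
— Configuration B (φ=+66.4°):
Solar declination: sin δ = sin ε · sin λ_s = sin 23.44° × sin 178.8° = 0.00833, so δ = +0.477°.
cos H₀ = −tan(+66.4°) tan(+0.477°) = -0.0191, H₀ = 1.5899 rad.
Bracket: H₀ sin φ sin δ + cos φ cos δ sin H₀ = 1.5899×0.91636×0.00833 + 0.40035×0.99997×0.99982 = 0.012136 + 0.400266 = 0.412402.
Q̄ = (S₀/π) × [bracket] = (1361/π) × 0.412402 = 178.66 W/m².
Ratio Q̄_A / Q̄_B = 430.60 / 178.66 = 2.410.

Q̄_A / Q̄_B ≈ 2.41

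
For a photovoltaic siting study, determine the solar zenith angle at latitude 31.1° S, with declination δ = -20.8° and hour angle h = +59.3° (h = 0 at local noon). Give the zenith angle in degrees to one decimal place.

θ_z = 53.7°

cos θ_z = sin ϕ sin δ + cos ϕ cos δ cos h = 0.183425 + 0.408669 = 0.592094.
θ_z = arccos(0.592094) = 53.7°.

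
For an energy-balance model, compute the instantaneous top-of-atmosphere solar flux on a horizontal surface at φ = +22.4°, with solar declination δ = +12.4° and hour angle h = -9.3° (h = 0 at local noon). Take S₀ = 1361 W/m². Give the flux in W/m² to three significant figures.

1.32e+03 W/m²

cos θ_z = sin φ sin δ + cos φ cos δ cos h = 0.081829 + 0.891109 = 0.972938.
Flux = S₀ · cos θ_z = 1361 × 0.972938 = 1324 W/m².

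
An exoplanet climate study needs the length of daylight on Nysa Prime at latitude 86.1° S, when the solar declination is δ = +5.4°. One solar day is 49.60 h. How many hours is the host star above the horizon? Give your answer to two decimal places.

cos h₀ = −tan ϕ · tan δ = 1.3866 ≥ 1, so the host star never rises (polar night) and h₀ = 0.
Daylight = 2h₀/(2π) × 49.60 h = (0.0000/π) × 49.60 = 0.00 h.

0.00 h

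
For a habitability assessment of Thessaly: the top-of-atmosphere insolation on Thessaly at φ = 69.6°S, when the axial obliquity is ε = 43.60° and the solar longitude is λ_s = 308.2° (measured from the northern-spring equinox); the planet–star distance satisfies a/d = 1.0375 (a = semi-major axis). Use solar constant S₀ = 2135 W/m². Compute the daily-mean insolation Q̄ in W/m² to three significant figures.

Solar declination: sin δ = sin ε · sin λ_s = sin 43.60° × sin 308.2° = -0.54194, so δ = -32.816°.
cos H₀ = −tan(-69.6°) tan(-32.816°) = -1.7340 ≤ −1 ⇒ polar day, H₀ = π.
Bracket: H₀ sin φ sin δ + cos φ cos δ sin H₀ = 3.1416×-0.93728×-0.54194 + 0.34857×0.84042×0.00000 = 1.595774 + 0.000000 = 1.595774.
Inverse-square distance factor (a/d)² = 1.0375² = 1.076406.
Q̄ = (S₀/π) × 1.076406 × [bracket] = (2135/π) × 1.076406 × 1.595774 = 1167 W/m².

Q̄ ≈ 1.17e+03 W/m²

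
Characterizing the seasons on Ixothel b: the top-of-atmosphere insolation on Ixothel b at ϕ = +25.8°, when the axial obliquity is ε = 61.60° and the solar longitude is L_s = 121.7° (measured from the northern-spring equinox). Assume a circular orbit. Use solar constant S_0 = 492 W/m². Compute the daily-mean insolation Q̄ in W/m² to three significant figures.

Q̄ ≈ 188 W/m²

Solar declination: sin δ = sin ε · sin L_s = sin 61.60° × sin 121.7° = 0.74841, so δ = +48.453°.
cos h₀ = −tan(+25.8°) tan(+48.453°) = -0.5455, h₀ = 2.1478 rad.
Bracket: h₀ sin ϕ sin δ + cos ϕ cos δ sin h₀ = 2.1478×0.43523×0.74841 + 0.90032×0.66323×0.83811 = 0.699604 + 0.500452 = 1.200056.
Q̄ = (S_0/π) × [bracket] = (492/π) × 1.200056 = 187.9 W/m².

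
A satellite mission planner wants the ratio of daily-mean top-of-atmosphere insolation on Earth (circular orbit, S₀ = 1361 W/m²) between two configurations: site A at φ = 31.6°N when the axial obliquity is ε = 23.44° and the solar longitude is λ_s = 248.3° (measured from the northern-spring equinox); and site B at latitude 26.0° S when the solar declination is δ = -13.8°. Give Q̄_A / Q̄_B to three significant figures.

— Configuration A (φ=+31.6°):
Solar declination: sin δ = sin ε · sin λ_s = sin 23.44° × sin 248.3° = -0.36960, so δ = -21.691°.
cos H₀ = −tan(+31.6°) tan(-21.691°) = 0.2447, H₀ = 1.3236 rad.
Bracket: H₀ sin φ sin δ + cos φ cos δ sin H₀ = 1.3236×0.52399×-0.36960 + 0.85173×0.92919×0.96960 = -0.256337 + 0.767360 = 0.511023.
Q̄ = (S₀/π) × [bracket] = (1361/π) × 0.511023 = 221.39 W/m².
— Configuration B (φ=-26.0°):
cos H₀ = −tan(-26.0°) tan(-13.800°) = -0.1198, H₀ = 1.6909 rad.
Bracket: H₀ sin φ sin δ + cos φ cos δ sin H₀ = 1.6909×-0.43837×-0.23853 + 0.89879×0.97113×0.99280 = 0.176808 + 0.866557 = 1.043365.
Q̄ = (S₀/π) × [bracket] = (1361/π) × 1.043365 = 452.01 W/m².
Ratio Q̄_A / Q̄_B = 221.39 / 452.01 = 0.4898.

Q̄_A / Q̄_B ≈ 0.490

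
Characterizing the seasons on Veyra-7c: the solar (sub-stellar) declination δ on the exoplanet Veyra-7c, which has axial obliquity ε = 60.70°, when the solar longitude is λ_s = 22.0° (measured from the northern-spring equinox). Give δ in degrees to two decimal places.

sin δ = sin ε · sin λ_s = sin 60.70° × sin 22.0° = 0.326683.
δ = arcsin(0.326683) = +19.07°.

δ = +19.07°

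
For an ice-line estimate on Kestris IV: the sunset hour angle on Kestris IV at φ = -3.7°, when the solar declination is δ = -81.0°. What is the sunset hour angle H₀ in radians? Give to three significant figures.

H₀ = 1.99 rad

cos H₀ = −tan φ · tan δ = −tan(-3.7°) × tan(-81.000°) = -0.4083, so H₀ = 1.9914 rad = 114.10°.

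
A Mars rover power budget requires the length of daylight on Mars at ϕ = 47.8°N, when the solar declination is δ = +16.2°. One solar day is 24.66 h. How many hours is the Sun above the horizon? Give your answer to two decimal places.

14.89 h

cos h₀ = −tan ϕ · tan δ = −tan(+47.8°) × tan(+16.200°) = -0.3204, so h₀ = 1.8970 rad = 108.69°.
Daylight = 2h₀/(2π) × 24.66 h = (1.8970/π) × 24.66 = 14.89 h.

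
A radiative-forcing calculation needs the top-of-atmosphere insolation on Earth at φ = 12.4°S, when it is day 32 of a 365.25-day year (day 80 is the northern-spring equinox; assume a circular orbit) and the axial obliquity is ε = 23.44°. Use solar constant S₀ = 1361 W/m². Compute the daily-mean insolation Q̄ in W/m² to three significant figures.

Q̄ ≈ 448 W/m²

Solar longitude: λ_s = 360° × (32 − 80)/365.25 = -47.310°, i.e. -47.310° + 360° = 312.690°.
sin δ = sin 23.44° × sin 312.690° = -0.29239, so δ = -17.001°.
cos H₀ = −tan(-12.4°) tan(-17.001°) = -0.0672, H₀ = 1.6381 rad.
Bracket: H₀ sin φ sin δ + cos φ cos δ sin H₀ = 1.6381×-0.21474×-0.29239 + 0.97667×0.95630×0.99774 = 0.102853 + 0.931879 = 1.034732.
Q̄ = (S₀/π) × [bracket] = (1361/π) × 1.034732 = 448.3 W/m².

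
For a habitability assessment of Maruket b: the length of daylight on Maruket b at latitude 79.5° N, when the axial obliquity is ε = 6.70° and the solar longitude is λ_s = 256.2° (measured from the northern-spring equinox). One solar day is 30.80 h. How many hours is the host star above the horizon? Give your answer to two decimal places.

Solar declination: sin δ = sin ε · sin λ_s = sin 6.70° × sin 256.2° = -0.11330, so δ = -6.506°.
cos H₀ = −tan φ · tan δ = −tan(+79.5°) × tan(-6.506°) = 0.6153, so H₀ = 0.9080 rad = 52.03°.
Daylight = 2H₀/(2π) × 30.80 h = (0.9080/π) × 30.80 = 8.90 h.

8.90 h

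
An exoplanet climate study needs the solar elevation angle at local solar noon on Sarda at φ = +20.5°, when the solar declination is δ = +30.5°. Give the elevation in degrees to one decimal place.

At local noon the hour angle is zero, so the zenith angle equals |φ − δ| = |+20.5° − (+30.500°)| = 10.000°.
Elevation = 90° − 10.000° = 80.0°.

80.0°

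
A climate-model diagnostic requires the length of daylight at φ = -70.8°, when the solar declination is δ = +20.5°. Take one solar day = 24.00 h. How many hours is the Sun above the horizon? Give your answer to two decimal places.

0.00 h

cos H₀ = −tan φ · tan δ = 1.0737 ≥ 1, so the Sun never rises (polar night) and H₀ = 0.
Daylight = 2H₀/(2π) × 24.00 h = (0.0000/π) × 24.00 = 0.00 h.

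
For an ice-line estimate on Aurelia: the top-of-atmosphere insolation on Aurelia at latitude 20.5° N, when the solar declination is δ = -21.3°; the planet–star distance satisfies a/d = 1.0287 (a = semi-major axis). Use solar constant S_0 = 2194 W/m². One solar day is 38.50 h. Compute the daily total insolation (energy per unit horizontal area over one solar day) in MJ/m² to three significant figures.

cos h₀ = −tan(+20.5°) tan(-21.300°) = 0.1458, h₀ = 1.4245 rad.
Bracket: h₀ sin ϕ sin δ + cos ϕ cos δ sin h₀ = 1.4245×0.35021×-0.36325 + 0.93667×0.93169×0.98932 = -0.181216 + 0.863366 = 0.682150.
Inverse-square distance factor (a/d)² = 1.0287² = 1.058224.
Q̄ = (S_0/π) × 1.058224 × [bracket] = (2194/π) × 1.058224 × 0.682150 = 504.13 W/m².
Daily total = Q̄ × 38.50 h × 3600 s/h = 504.13 × 38.50 × 3600 / 10⁶ = 69.87 MJ/m².

69.9 MJ/m²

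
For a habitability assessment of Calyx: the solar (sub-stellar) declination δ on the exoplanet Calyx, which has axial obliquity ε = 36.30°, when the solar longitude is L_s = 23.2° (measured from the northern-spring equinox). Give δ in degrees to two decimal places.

sin δ = sin ε · sin L_s = sin 36.30° × sin 23.2° = 0.233219.
δ = arcsin(0.233219) = +13.49°.

δ = +13.49°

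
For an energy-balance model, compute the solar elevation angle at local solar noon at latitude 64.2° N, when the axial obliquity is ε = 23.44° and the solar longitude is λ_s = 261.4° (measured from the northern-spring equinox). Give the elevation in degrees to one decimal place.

2.6°

Solar declination: sin δ = sin ε · sin λ_s = sin 23.44° × sin 261.4° = -0.39332, so δ = -23.161°.
At local noon the hour angle is zero, so the zenith angle equals |φ − δ| = |+64.2° − (-23.161°)| = 87.361°.
Elevation = 90° − 87.361° = 2.6°.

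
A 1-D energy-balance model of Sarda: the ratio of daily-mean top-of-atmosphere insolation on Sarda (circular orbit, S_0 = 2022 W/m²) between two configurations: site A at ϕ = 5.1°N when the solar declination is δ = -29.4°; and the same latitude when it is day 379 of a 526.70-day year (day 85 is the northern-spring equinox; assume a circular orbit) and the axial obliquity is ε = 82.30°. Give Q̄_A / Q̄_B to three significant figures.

— Configuration A (ϕ=+5.1°):
cos h₀ = −tan(+5.1°) tan(-29.400°) = 0.0503, h₀ = 1.5205 rad.
Bracket: h₀ sin ϕ sin δ + cos ϕ cos δ sin h₀ = 1.5205×0.08889×-0.49090 + 0.99604×0.87121×0.99873 = -0.066349 + 0.866658 = 0.800309.
Q̄ = (S_0/π) × [bracket] = (2022/π) × 0.800309 = 515.10 W/m².
— Configuration B (ϕ=+5.1°):
Solar longitude: L_s = 360° × (379 − 85)/526.70 = 200.949°.
sin δ = sin 82.30° × sin 200.949° = -0.35432, so δ = -20.752°.
cos h₀ = −tan(+5.1°) tan(-20.752°) = 0.0338, h₀ = 1.5370 rad.
Bracket: h₀ sin ϕ sin δ + cos ϕ cos δ sin h₀ = 1.5370×0.08889×-0.35432 + 0.99604×0.93513×0.99943 = -0.048409 + 0.930896 = 0.882487.
Q̄ = (S_0/π) × [bracket] = (2022/π) × 0.882487 = 567.99 W/m².
Ratio Q̄_A / Q̄_B = 515.10 / 567.99 = 0.9069.

Q̄_A / Q̄_B ≈ 0.907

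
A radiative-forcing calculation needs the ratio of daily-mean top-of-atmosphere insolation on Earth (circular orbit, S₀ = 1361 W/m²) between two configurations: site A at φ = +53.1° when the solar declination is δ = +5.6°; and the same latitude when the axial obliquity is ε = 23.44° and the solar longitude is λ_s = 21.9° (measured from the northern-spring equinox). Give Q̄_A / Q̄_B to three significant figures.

Q̄_A / Q̄_B ≈ 0.916

— Configuration A (φ=+53.1°):
cos H₀ = −tan(+53.1°) tan(+5.600°) = -0.1306, H₀ = 1.7018 rad.
Bracket: H₀ sin φ sin δ + cos φ cos δ sin H₀ = 1.7018×0.79968×0.09758 + 0.60042×0.99523×0.99144 = 0.132796 + 0.592441 = 0.725237.
Q̄ = (S₀/π) × [bracket] = (1361/π) × 0.725237 = 314.19 W/m².
— Configuration B (φ=+53.1°):
Solar declination: sin δ = sin ε · sin λ_s = sin 23.44° × sin 21.9° = 0.14837, so δ = +8.532°.
cos H₀ = −tan(+53.1°) tan(+8.532°) = -0.1998, H₀ = 1.7720 rad.
Bracket: H₀ sin φ sin δ + cos φ cos δ sin H₀ = 1.7720×0.79968×0.14837 + 0.60042×0.98893×0.97983 = 0.210245 + 0.581797 = 0.792042.
Q̄ = (S₀/π) × [bracket] = (1361/π) × 0.792042 = 343.13 W/m².
Ratio Q̄_A / Q̄_B = 314.19 / 343.13 = 0.9157.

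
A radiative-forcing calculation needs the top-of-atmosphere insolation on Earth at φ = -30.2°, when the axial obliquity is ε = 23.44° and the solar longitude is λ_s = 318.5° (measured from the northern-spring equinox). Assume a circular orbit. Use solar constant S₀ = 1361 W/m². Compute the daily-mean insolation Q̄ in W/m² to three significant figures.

Solar declination: sin δ = sin ε · sin λ_s = sin 23.44° × sin 318.5° = -0.26358, so δ = -15.283°.
cos H₀ = −tan(-30.2°) tan(-15.283°) = -0.1590, H₀ = 1.7305 rad.
Bracket: H₀ sin φ sin δ + cos φ cos δ sin H₀ = 1.7305×-0.50302×-0.26358 + 0.86427×0.96464×0.98727 = 0.229440 + 0.823096 = 1.052536.
Q̄ = (S₀/π) × [bracket] = (1361/π) × 1.052536 = 456.0 W/m².

Q̄ ≈ 456 W/m²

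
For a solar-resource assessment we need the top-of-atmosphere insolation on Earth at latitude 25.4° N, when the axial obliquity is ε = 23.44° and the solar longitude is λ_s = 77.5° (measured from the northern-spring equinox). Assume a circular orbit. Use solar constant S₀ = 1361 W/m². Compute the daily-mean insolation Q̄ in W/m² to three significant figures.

Q̄ ≈ 481 W/m²

Solar declination: sin δ = sin ε · sin λ_s = sin 23.44° × sin 77.5° = 0.38836, so δ = +22.852°.
cos H₀ = −tan(+25.4°) tan(+22.852°) = -0.2001, H₀ = 1.7723 rad.
Bracket: H₀ sin φ sin δ + cos φ cos δ sin H₀ = 1.7723×0.42894×0.38836 + 0.90334×0.92151×0.97977 = 0.295235 + 0.815597 = 1.110832.
Q̄ = (S₀/π) × [bracket] = (1361/π) × 1.110832 = 481.2 W/m².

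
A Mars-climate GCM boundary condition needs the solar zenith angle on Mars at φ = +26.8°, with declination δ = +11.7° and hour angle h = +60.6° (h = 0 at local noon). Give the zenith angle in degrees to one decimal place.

cos θ_z = sin φ sin δ + cos φ cos δ cos h = 0.091432 + 0.429070 = 0.520502.
θ_z = arccos(0.520502) = 58.6°.

θ_z = 58.6°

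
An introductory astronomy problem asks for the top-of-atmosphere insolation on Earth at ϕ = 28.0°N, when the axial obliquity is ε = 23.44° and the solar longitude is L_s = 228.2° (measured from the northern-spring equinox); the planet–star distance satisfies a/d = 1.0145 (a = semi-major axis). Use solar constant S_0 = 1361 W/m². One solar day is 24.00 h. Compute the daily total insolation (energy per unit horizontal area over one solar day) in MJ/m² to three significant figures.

24.5 MJ/m²

Solar declination: sin δ = sin ε · sin L_s = sin 23.44° × sin 228.2° = -0.29654, so δ = -17.250°.
cos h₀ = −tan(+28.0°) tan(-17.250°) = 0.1651, h₀ = 1.4049 rad.
Bracket: h₀ sin ϕ sin δ + cos ϕ cos δ sin h₀ = 1.4049×0.46947×-0.29654 + 0.88295×0.95502×0.98628 = -0.195585 + 0.831666 = 0.636081.
Inverse-square distance factor (a/d)² = 1.0145² = 1.029210.
Q̄ = (S_0/π) × 1.029210 × [bracket] = (1361/π) × 1.029210 × 0.636081 = 283.61 W/m².
Daily total = Q̄ × 24.00 h × 3600 s/h = 283.61 × 24.00 × 3600 / 10⁶ = 24.50 MJ/m².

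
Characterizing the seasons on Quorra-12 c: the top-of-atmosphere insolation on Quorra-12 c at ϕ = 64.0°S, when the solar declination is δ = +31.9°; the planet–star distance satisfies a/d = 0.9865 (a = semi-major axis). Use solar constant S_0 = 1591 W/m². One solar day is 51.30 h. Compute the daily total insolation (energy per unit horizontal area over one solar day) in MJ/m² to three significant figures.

cos h₀ = −tan(-64.0°) tan(+31.900°) = 1.2762 ≥ 1 ⇒ polar night, h₀ = 0 and Q̄ = 0.
Inverse-square distance factor (a/d)² = 0.9865² = 0.973182.
Daily total = Q̄ × 51.30 h × 3600 s/h = 0.00 MJ/m².

0.00 MJ/m²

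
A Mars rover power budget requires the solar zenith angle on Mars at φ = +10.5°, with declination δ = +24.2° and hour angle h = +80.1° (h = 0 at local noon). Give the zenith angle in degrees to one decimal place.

cos θ_z = sin φ sin δ + cos φ cos δ cos h = 0.074703 + 0.154194 = 0.228897.
θ_z = arccos(0.228897) = 76.8°.

θ_z = 76.8°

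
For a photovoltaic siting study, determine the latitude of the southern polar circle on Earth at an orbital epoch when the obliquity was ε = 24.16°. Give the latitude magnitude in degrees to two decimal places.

65.84°

The polar circle is the lowest latitude that experiences at least one full rotation of continuous darkness at the northern-summer solstice; it lies at |ϕ| = 90° − ε = 90° − 24.16° = 65.84°.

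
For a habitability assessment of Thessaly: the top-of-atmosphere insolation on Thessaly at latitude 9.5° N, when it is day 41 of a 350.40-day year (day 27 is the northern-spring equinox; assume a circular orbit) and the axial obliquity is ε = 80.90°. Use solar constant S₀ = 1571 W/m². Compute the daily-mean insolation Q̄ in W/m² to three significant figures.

Q̄ ≈ 510 W/m²

Solar longitude: λ_s = 360° × (41 − 27)/350.40 = 14.384°.
sin δ = sin 80.90° × sin 14.384° = 0.24529, so δ = +14.199°.
cos H₀ = −tan(+9.5°) tan(+14.199°) = -0.0423, H₀ = 1.6131 rad.
Bracket: H₀ sin φ sin δ + cos φ cos δ sin H₀ = 1.6131×0.16505×0.24529 + 0.98629×0.96945×0.99910 = 0.065307 + 0.955298 = 1.020605.
Q̄ = (S₀/π) × [bracket] = (1571/π) × 1.020605 = 510.4 W/m².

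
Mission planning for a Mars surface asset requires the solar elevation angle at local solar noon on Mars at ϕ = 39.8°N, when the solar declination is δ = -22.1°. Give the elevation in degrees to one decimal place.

28.1°

At local noon the hour angle is zero, so the zenith angle equals |ϕ − δ| = |+39.8° − (-22.100°)| = 61.900°.
Elevation = 90° − 61.900° = 28.1°.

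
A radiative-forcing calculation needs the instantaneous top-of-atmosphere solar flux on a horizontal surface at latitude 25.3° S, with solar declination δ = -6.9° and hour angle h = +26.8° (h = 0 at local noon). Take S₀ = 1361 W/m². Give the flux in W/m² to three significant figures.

1.16e+03 W/m²

cos θ_z = sin φ sin δ + cos φ cos δ cos h = 0.051341 + 0.801127 = 0.852468.
Flux = S₀ · cos θ_z = 1361 × 0.852468 = 1160 W/m².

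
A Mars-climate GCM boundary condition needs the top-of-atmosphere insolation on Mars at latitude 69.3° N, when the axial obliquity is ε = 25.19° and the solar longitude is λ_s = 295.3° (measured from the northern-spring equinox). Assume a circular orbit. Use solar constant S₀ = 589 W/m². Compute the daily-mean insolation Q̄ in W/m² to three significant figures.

Solar declination: sin δ = sin ε · sin λ_s = sin 25.19° × sin 295.3° = -0.38480, so δ = -22.631°.
cos H₀ = −tan(+69.3°) tan(-22.631°) = 1.1033 ≥ 1 ⇒ polar night, H₀ = 0 and Q̄ = 0.

Q̄ ≈ 0.00 W/m²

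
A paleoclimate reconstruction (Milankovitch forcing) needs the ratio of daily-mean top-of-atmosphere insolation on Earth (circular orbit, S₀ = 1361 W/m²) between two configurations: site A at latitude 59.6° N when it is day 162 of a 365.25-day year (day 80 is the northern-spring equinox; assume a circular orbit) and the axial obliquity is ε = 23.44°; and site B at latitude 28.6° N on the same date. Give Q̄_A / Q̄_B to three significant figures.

— Configuration A (φ=+59.6°):
Solar longitude: λ_s = 360° × (162 − 80)/365.25 = 80.821°.
sin δ = sin 23.44° × sin 80.821° = 0.39270, so δ = +23.122°.
cos H₀ = −tan(+59.6°) tan(+23.122°) = -0.7278, H₀ = 2.3859 rad.
Bracket: H₀ sin φ sin δ + cos φ cos δ sin H₀ = 2.3859×0.86251×0.39270 + 0.50603×0.91967×0.68579 = 0.808123 + 0.319153 = 1.127276.
Q̄ = (S₀/π) × [bracket] = (1361/π) × 1.127276 = 488.36 W/m².
— Configuration B (φ=+28.6°):
cos H₀ = −tan(+28.6°) tan(+23.122°) = -0.2328, H₀ = 1.8058 rad.
Bracket: H₀ sin φ sin δ + cos φ cos δ sin H₀ = 1.8058×0.47869×0.39270 + 0.87798×0.91967×0.97252 = 0.339457 + 0.785263 = 1.124720.
Q̄ = (S₀/π) × [bracket] = (1361/π) × 1.124720 = 487.25 W/m².
Ratio Q̄_A / Q̄_B = 488.36 / 487.25 = 1.002.

Q̄_A / Q̄_B ≈ 1.00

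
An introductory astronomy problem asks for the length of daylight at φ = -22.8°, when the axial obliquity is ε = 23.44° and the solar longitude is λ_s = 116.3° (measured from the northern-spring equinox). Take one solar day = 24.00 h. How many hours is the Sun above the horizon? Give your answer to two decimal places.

10.77 h

Solar declination: sin δ = sin ε · sin λ_s = sin 23.44° × sin 116.3° = 0.35661, so δ = +20.892°.
cos H₀ = −tan φ · tan δ = −tan(-22.8°) × tan(+20.892°) = 0.1605, so H₀ = 1.4096 rad = 80.77°.
Daylight = 2H₀/(2π) × 24.00 h = (1.4096/π) × 24.00 = 10.77 h.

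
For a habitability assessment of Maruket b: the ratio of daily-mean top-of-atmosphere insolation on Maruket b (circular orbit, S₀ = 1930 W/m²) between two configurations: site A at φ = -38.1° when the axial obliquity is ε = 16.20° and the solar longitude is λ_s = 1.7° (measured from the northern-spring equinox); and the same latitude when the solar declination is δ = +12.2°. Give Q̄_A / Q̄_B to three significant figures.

— Configuration A (φ=-38.1°):
Solar declination: sin δ = sin ε · sin λ_s = sin 16.20° × sin 1.7° = 0.00828, so δ = +0.474°.
cos H₀ = −tan(-38.1°) tan(+0.474°) = 0.0065, H₀ = 1.5643 rad.
Bracket: H₀ sin φ sin δ + cos φ cos δ sin H₀ = 1.5643×-0.61704×0.00828 + 0.78694×0.99997×0.99998 = -0.007992 + 0.786901 = 0.778909.
Q̄ = (S₀/π) × [bracket] = (1930/π) × 0.778909 = 478.51 W/m².
— Configuration B (φ=-38.1°):
cos H₀ = −tan(-38.1°) tan(+12.200°) = 0.1695, H₀ = 1.4004 rad.
Bracket: H₀ sin φ sin δ + cos φ cos δ sin H₀ = 1.4004×-0.61704×0.21132 + 0.78694×0.97742×0.98553 = -0.182602 + 0.758041 = 0.575439.
Q̄ = (S₀/π) × [bracket] = (1930/π) × 0.575439 = 353.51 W/m².
Ratio Q̄_A / Q̄_B = 478.51 / 353.51 = 1.354.

Q̄_A / Q̄_B ≈ 1.35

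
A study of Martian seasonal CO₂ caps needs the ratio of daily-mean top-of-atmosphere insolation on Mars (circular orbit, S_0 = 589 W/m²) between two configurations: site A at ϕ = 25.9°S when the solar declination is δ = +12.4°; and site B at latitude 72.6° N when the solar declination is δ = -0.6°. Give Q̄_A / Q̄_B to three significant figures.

— Configuration A (ϕ=-25.9°):
cos h₀ = −tan(-25.9°) tan(+12.400°) = 0.1068, h₀ = 1.4638 rad.
Bracket: h₀ sin ϕ sin δ + cos ϕ cos δ sin h₀ = 1.4638×-0.43680×0.21474 + 0.89956×0.97667×0.99428 = -0.137302 + 0.873548 = 0.736246.
Q̄ = (S_0/π) × [bracket] = (589/π) × 0.736246 = 138.03 W/m².
— Configuration B (ϕ=+72.6°):
cos h₀ = −tan(+72.6°) tan(-0.600°) = 0.0334, h₀ = 1.5374 rad.
Bracket: h₀ sin ϕ sin δ + cos ϕ cos δ sin h₀ = 1.5374×0.95424×-0.01047 + 0.29904×0.99995×0.99944 = -0.015360 + 0.298858 = 0.283498.
Q̄ = (S_0/π) × [bracket] = (589/π) × 0.283498 = 53.151 W/m².
Ratio Q̄_A / Q̄_B = 138.03 / 53.151 = 2.597.

Q̄_A / Q̄_B ≈ 2.60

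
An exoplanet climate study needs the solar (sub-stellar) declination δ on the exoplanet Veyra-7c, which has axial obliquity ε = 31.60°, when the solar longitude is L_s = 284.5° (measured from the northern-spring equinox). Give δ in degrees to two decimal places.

δ = -30.48°

sin δ = sin ε · sin L_s = sin 31.60° × sin 284.5° = -0.507296.
δ = arcsin(-0.507296) = -30.48°.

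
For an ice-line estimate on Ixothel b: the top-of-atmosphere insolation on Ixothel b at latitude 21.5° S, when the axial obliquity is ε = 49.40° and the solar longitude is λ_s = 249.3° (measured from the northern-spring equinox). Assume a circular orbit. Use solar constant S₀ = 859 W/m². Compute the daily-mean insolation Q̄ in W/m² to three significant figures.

Solar declination: sin δ = sin ε · sin λ_s = sin 49.40° × sin 249.3° = -0.71026, so δ = -45.256°.
cos H₀ = −tan(-21.5°) tan(-45.256°) = -0.3974, H₀ = 1.9795 rad.
Bracket: H₀ sin φ sin δ + cos φ cos δ sin H₀ = 1.9795×-0.36650×-0.71026 + 0.93042×0.70394×0.91763 = 0.515284 + 0.601011 = 1.116295.
Q̄ = (S₀/π) × [bracket] = (859/π) × 1.116295 = 305.2 W/m².

Q̄ ≈ 305 W/m²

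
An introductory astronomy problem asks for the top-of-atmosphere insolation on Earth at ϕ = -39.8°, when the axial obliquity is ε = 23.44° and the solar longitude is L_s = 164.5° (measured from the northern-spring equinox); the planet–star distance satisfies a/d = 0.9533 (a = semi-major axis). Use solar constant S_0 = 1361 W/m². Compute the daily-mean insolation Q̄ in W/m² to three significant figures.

Solar declination: sin δ = sin ε · sin L_s = sin 23.44° × sin 164.5° = 0.10630, so δ = +6.102°.
cos h₀ = −tan(-39.8°) tan(+6.102°) = 0.0891, h₀ = 1.4816 rad.
Bracket: h₀ sin ϕ sin δ + cos ϕ cos δ sin h₀ = 1.4816×-0.64011×0.10630 + 0.76828×0.99433×0.99602 = -0.100814 + 0.760883 = 0.660069.
Inverse-square distance factor (a/d)² = 0.9533² = 0.908781.
Q̄ = (S_0/π) × 0.908781 × [bracket] = (1361/π) × 0.908781 × 0.660069 = 259.9 W/m².

Q̄ ≈ 260 W/m²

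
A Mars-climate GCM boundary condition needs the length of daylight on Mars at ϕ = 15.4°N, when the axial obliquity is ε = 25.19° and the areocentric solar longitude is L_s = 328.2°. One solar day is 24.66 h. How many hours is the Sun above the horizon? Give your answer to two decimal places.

sin δ = sin 25.19° × sin 328.2° = -0.22428, so δ = -12.961°.
cos h₀ = −tan ϕ · tan δ = −tan(+15.4°) × tan(-12.961°) = 0.0634, so h₀ = 1.5074 rad = 86.37°.
Daylight = 2h₀/(2π) × 24.66 h = (1.5074/π) × 24.66 = 11.83 h.

11.83 h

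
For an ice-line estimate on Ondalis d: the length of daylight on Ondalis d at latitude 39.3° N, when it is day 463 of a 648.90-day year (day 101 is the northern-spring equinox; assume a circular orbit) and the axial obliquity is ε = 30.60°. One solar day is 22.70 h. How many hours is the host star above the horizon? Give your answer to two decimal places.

10.26 h

Solar longitude: L_s = 360° × (463 − 101)/648.90 = 200.832°.
sin δ = sin 30.60° × sin 200.832° = -0.18103, so δ = -10.430°.
cos h₀ = −tan ϕ · tan δ = −tan(+39.3°) × tan(-10.430°) = 0.1507, so h₀ = 1.4196 rad = 81.33°.
Daylight = 2h₀/(2π) × 22.70 h = (1.4196/π) × 22.70 = 10.26 h.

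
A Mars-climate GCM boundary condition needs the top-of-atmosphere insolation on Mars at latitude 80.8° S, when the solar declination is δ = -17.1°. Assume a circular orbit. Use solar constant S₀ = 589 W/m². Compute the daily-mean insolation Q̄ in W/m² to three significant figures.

Q̄ ≈ 171 W/m²

cos H₀ = −tan(-80.8°) tan(-17.100°) = -1.8994 ≤ −1 ⇒ polar day, H₀ = π.
Bracket: H₀ sin φ sin δ + cos φ cos δ sin H₀ = 3.1416×-0.98714×-0.29404 + 0.15988×0.95579×0.00000 = 0.911877 + 0.000000 = 0.911877.
Q̄ = (S₀/π) × [bracket] = (589/π) × 0.911877 = 171.0 W/m².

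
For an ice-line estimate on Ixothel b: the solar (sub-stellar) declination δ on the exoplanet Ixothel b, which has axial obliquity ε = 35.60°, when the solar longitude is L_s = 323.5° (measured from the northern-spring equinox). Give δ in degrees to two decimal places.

sin δ = sin ε · sin L_s = sin 35.60° × sin 323.5° = -0.346260.
δ = arcsin(-0.346260) = -20.26°.

δ = -20.26°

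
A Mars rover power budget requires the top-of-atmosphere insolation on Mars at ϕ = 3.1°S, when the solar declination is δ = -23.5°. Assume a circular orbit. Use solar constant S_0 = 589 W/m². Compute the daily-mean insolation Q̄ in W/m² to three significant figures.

cos h₀ = −tan(-3.1°) tan(-23.500°) = -0.0235, h₀ = 1.5943 rad.
Bracket: h₀ sin ϕ sin δ + cos ϕ cos δ sin h₀ = 1.5943×-0.05408×-0.39875 + 0.99854×0.91706×0.99972 = 0.034380 + 0.915465 = 0.949845.
Q̄ = (S_0/π) × [bracket] = (589/π) × 0.949845 = 178.1 W/m².

Q̄ ≈ 178 W/m²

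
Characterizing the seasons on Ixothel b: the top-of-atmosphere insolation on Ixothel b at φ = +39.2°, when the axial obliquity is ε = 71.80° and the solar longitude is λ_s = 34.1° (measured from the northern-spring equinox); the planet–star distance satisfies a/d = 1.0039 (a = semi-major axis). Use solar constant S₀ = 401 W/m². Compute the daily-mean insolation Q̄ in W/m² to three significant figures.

Solar declination: sin δ = sin ε · sin λ_s = sin 71.80° × sin 34.1° = 0.53259, so δ = +32.181°.
cos H₀ = −tan(+39.2°) tan(+32.181°) = -0.5132, H₀ = 2.1097 rad.
Bracket: H₀ sin φ sin δ + cos φ cos δ sin H₀ = 2.1097×0.63203×0.53259 + 0.77494×0.84637×0.85826 = 0.710152 + 0.562921 = 1.273073.
Inverse-square distance factor (a/d)² = 1.0039² = 1.007815.
Q̄ = (S₀/π) × 1.007815 × [bracket] = (401/π) × 1.007815 × 1.273073 = 163.8 W/m².

Q̄ ≈ 164 W/m²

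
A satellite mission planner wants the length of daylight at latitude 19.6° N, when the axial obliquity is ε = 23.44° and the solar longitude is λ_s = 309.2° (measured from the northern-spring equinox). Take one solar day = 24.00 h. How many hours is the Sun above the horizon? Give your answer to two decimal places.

Solar declination: sin δ = sin ε · sin λ_s = sin 23.44° × sin 309.2° = -0.30826, so δ = -17.955°.
cos H₀ = −tan φ · tan δ = −tan(+19.6°) × tan(-17.955°) = 0.1154, so H₀ = 1.4552 rad = 83.37°.
Daylight = 2H₀/(2π) × 24.00 h = (1.4552/π) × 24.00 = 11.12 h.

11.12 h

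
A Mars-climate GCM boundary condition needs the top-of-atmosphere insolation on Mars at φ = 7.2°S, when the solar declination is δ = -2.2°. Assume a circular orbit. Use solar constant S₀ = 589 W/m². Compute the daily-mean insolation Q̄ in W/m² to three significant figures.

Q̄ ≈ 187 W/m²

cos H₀ = −tan(-7.2°) tan(-2.200°) = -0.0049, H₀ = 1.5756 rad.
Bracket: H₀ sin φ sin δ + cos φ cos δ sin H₀ = 1.5756×-0.12533×-0.03839 + 0.99211×0.99926×0.99999 = 0.007581 + 0.991366 = 0.998947.
Q̄ = (S₀/π) × [bracket] = (589/π) × 0.998947 = 187.3 W/m².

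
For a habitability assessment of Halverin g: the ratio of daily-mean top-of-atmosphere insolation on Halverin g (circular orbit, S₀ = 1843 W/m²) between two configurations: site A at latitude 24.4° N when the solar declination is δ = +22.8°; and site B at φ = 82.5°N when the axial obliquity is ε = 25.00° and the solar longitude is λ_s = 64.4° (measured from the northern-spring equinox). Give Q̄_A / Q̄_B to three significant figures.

Q̄_A / Q̄_B ≈ 0.932

— Configuration A (φ=+24.4°):
cos H₀ = −tan(+24.4°) tan(+22.800°) = -0.1907, H₀ = 1.7627 rad.
Bracket: H₀ sin φ sin δ + cos φ cos δ sin H₀ = 1.7627×0.41310×0.38752 + 0.91068×0.92186×0.98165 = 0.282181 + 0.824114 = 1.106295.
Q̄ = (S₀/π) × [bracket] = (1843/π) × 1.106295 = 649.00 W/m².
— Configuration B (φ=+82.5°):
Solar declination: sin δ = sin ε · sin λ_s = sin 25.00° × sin 64.4° = 0.38113, so δ = +22.404°.
cos H₀ = −tan(+82.5°) tan(+22.404°) = -3.1313 ≤ −1 ⇒ polar day, H₀ = π.
Bracket: H₀ sin φ sin δ + cos φ cos δ sin H₀ = 3.1416×0.99144×0.38113 + 0.13053×0.92452×0.00000 = 1.187109 + 0.000000 = 1.187109.
Q̄ = (S₀/π) × [bracket] = (1843/π) × 1.187109 = 696.41 W/m².
Ratio Q̄_A / Q̄_B = 649.00 / 696.41 = 0.9319.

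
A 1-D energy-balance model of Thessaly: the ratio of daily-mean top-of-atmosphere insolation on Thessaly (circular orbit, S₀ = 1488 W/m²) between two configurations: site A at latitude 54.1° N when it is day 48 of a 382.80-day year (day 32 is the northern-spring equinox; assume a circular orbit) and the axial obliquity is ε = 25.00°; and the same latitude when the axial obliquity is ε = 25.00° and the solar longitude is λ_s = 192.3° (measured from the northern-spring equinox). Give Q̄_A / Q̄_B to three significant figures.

— Configuration A (φ=+54.1°):
Solar longitude: λ_s = 360° × (48 − 32)/382.80 = 15.047°.
sin δ = sin 25.00° × sin 15.047° = 0.10972, so δ = +6.299°.
cos H₀ = −tan(+54.1°) tan(+6.299°) = -0.1525, H₀ = 1.7239 rad.
Bracket: H₀ sin φ sin δ + cos φ cos δ sin H₀ = 1.7239×0.81004×0.10972 + 0.58637×0.99396×0.98831 = 0.153216 + 0.576015 = 0.729231.
Q̄ = (S₀/π) × [bracket] = (1488/π) × 0.729231 = 345.40 W/m².
— Configuration B (φ=+54.1°):
Solar declination: sin δ = sin ε · sin λ_s = sin 25.00° × sin 192.3° = -0.09003, so δ = -5.165°.
cos H₀ = −tan(+54.1°) tan(-5.165°) = 0.1249, H₀ = 1.4456 rad.
Bracket: H₀ sin φ sin δ + cos φ cos δ sin H₀ = 1.4456×0.81004×-0.09003 + 0.58637×0.99594×0.99217 = -0.105425 + 0.579417 = 0.473992.
Q̄ = (S₀/π) × [bracket] = (1488/π) × 0.473992 = 224.50 W/m².
Ratio Q̄_A / Q̄_B = 345.40 / 224.50 = 1.539.

Q̄_A / Q̄_B ≈ 1.54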